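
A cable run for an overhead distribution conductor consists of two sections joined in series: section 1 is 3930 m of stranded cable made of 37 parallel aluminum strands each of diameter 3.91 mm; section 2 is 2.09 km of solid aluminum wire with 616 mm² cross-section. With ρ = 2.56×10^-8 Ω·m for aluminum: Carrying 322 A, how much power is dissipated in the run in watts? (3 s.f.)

Section 1: A_strand = π(1.9550e-03)² = 1.201e-05 m²; R₁ = ρL/(N·A_s) = (2.56×10^-8)(3930)/(37×1.201e-05) = 0.2265 Ω
Section 2: A = 616 mm² = 6.160e-04 m²
R₂ = (2.56×10^-8)(2090)/(6.160e-04) = 0.08686 Ω
R = R₁ + R₂ = 0.3133 Ω
P = I²R = (322)² × 0.3133 = 32500 W

32500 W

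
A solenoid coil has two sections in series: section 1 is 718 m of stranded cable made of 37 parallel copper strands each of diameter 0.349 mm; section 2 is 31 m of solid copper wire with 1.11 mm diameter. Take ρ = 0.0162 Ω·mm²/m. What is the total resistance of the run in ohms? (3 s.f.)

3.81 Ω

ρ = 0.0162 Ω·mm²/m = 1.62×10^-8 Ω·m
Section 1: A_strand = π(1.7450e-04)² = 9.566e-08 m²; R₁ = ρL/(N·A_s) = (1.62×10^-8)(718)/(37×9.566e-08) = 3.286 Ω
Section 2: A = π(d/2)² = π(5.5500e-04 m)² = 9.677e-07 m²
R₂ = (1.62×10^-8)(31)/(9.677e-07) = 0.519 Ω
R = R₁ + R₂ = 3.81 Ω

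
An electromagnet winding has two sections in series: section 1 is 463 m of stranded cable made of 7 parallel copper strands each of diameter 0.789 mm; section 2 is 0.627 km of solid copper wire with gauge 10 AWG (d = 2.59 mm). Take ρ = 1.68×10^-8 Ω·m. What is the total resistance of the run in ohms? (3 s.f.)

Section 1: A_strand = π(3.9450e-04)² = 4.889e-07 m²; R₁ = ρL/(N·A_s) = (1.68×10^-8)(463)/(7×4.889e-07) = 2.273 Ω
Section 2: A = π(2.59/2 mm)² = π(1.2950e-03 m)² = 5.269e-06 m²
R₂ = (1.68×10^-8)(627)/(5.269e-06) = 1.999 Ω
R = R₁ + R₂ = 4.27 Ω

4.27 Ω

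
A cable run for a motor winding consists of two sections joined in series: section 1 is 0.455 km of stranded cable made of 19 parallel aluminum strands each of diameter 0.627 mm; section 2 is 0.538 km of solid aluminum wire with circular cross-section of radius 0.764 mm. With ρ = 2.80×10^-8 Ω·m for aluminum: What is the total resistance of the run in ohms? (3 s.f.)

Section 1: A_strand = π(3.1350e-04)² = 3.088e-07 m²; R₁ = ρL/(N·A_s) = (2.80×10^-8)(455)/(19×3.088e-07) = 2.172 Ω
Section 2: A = πr² = π(7.6400e-04 m)² = 1.834e-06 m²
R₂ = (2.80×10^-8)(538)/(1.834e-06) = 8.215 Ω
R = R₁ + R₂ = 10.4 Ω

10.4 Ω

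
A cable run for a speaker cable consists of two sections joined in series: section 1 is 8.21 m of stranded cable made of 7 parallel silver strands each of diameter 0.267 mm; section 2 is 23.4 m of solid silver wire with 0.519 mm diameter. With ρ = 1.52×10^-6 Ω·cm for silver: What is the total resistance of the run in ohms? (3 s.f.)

ρ = 1.52×10^-6 Ω·cm = 1.52×10^-8 Ω·m
Section 1: A_strand = π(1.3350e-04)² = 5.599e-08 m²; R₁ = ρL/(N·A_s) = (1.52×10^-8)(8.21)/(7×5.599e-08) = 0.3184 Ω
Section 2: A = π(d/2)² = π(2.5950e-04 m)² = 2.116e-07 m²
R₂ = (1.52×10^-8)(23.4)/(2.116e-07) = 1.681 Ω
R = R₁ + R₂ = 2.00 Ω

2.00 Ω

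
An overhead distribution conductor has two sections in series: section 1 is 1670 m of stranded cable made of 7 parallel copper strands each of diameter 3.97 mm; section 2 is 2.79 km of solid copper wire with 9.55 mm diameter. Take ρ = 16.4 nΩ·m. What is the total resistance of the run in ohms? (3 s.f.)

ρ = 16.4 nΩ·m = 1.64×10^-8 Ω·m
Section 1: A_strand = π(1.9850e-03)² = 1.238e-05 m²; R₁ = ρL/(N·A_s) = (1.64×10^-8)(1670)/(7×1.238e-05) = 0.3161 Ω
Section 2: A = π(d/2)² = π(4.7750e-03 m)² = 7.163e-05 m²
R₂ = (1.64×10^-8)(2790)/(7.163e-05) = 0.6388 Ω
R = R₁ + R₂ = 0.955 Ω

0.955 Ω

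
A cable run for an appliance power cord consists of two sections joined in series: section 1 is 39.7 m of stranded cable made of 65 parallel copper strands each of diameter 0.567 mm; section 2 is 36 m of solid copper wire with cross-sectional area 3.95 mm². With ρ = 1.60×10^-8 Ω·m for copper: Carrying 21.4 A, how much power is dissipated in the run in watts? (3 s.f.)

Section 1: A_strand = π(2.8350e-04)² = 2.525e-07 m²; R₁ = ρL/(N·A_s) = (1.60×10^-8)(39.7)/(65×2.525e-07) = 0.0387 Ω
Section 2: A = 3.95 mm² = 3.950e-06 m²
R₂ = (1.60×10^-8)(36)/(3.950e-06) = 0.1458 Ω
R = R₁ + R₂ = 0.1845 Ω
P = I²R = (21.4)² × 0.1845 = 84.5 W

84.5 W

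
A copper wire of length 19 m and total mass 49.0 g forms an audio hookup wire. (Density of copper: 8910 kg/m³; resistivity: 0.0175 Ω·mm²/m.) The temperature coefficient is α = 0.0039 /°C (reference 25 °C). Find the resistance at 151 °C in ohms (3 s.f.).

ρ = 0.0175 Ω·mm²/m = 1.75×10^-8 Ω·m
A = m/(density·L) = 0.049/(8910×19) = 2.8944e-07 m²
R = ρL/A = (1.75×10^-8)(19)/(2.8944e-07) = 1.149 Ω
R(151 °C) = 1.149 × (1 + 0.0039×126) = 1.71 Ω

1.71 Ω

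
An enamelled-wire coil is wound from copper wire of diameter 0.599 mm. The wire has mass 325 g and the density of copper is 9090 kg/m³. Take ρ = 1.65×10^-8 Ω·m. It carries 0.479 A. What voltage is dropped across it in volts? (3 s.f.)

3.56 V

A = π(d/2)² = π(2.9950e-04 m)² = 2.8180e-07 m²
L = m/(density·A) = 0.325/(9090×2.8180e-07) = 126.9 m
R = ρL/A = (1.65×10^-8)(126.9)/(2.8180e-07) = 7.429 Ω
V = IR = 0.479 × 7.429 = 3.56 V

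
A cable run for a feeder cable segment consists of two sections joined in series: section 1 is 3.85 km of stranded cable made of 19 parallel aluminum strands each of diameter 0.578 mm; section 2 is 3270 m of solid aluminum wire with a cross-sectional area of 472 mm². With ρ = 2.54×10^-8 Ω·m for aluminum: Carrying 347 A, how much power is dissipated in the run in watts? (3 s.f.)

Section 1: A_strand = π(2.8900e-04)² = 2.624e-07 m²; R₁ = ρL/(N·A_s) = (2.54×10^-8)(3850)/(19×2.624e-07) = 19.62 Ω
Section 2: A = 472 mm² = 4.720e-04 m²
R₂ = (2.54×10^-8)(3270)/(4.720e-04) = 0.176 Ω
R = R₁ + R₂ = 19.79 Ω
P = I²R = (347)² × 19.79 = 2.38×10^6 W

2.38×10^6 W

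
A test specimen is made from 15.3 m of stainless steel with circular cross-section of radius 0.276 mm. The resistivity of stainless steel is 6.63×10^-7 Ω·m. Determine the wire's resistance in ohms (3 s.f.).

A = πr² = π(2.7600e-04 m)² = 2.393e-07 m²
R = ρL/A = (6.63×10^-7)(15.3 m)/(2.393e-07 m²) = 42.4 Ω

42.4 Ω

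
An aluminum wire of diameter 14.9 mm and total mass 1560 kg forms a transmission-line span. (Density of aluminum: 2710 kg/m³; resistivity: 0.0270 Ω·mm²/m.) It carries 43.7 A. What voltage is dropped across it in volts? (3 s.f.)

22.3 V

ρ = 0.0270 Ω·mm²/m = 2.70×10^-8 Ω·m
A = π(d/2)² = π(7.4500e-03 m)² = 1.7437e-04 m²
L = m/(density·A) = 1560/(2710×1.7437e-04) = 3301 m
R = ρL/A = (2.70×10^-8)(3301)/(1.7437e-04) = 0.5112 Ω
V = IR = 43.7 × 0.5112 = 22.3 V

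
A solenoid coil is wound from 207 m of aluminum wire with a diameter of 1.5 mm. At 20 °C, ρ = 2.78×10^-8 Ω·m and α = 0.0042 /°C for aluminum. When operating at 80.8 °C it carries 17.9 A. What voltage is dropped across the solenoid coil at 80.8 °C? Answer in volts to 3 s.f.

A = π(d/2)² = π(7.5000e-04 m)² = 1.767e-06 m²
R₍20₎ = ρL/A = (2.78×10^-8)(207)/(1.767e-06) = 3.256 Ω
R₍80.8₎ = R₍20₎(1 + αΔT) = 3.256 × (1 + 0.0042×60.8) = 4.088 Ω
V = IR = 17.9 × 4.088 = 73.2 V

73.2 V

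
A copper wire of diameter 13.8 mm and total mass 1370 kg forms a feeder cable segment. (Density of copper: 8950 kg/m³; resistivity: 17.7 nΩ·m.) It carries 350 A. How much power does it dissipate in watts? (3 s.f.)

ρ = 17.7 nΩ·m = 1.77×10^-8 Ω·m
A = π(d/2)² = π(6.9000e-03 m)² = 1.4957e-04 m²
L = m/(density·A) = 1370/(8950×1.4957e-04) = 1023 m
R = ρL/A = (1.77×10^-8)(1023)/(1.4957e-04) = 0.1211 Ω
P = I²R = (350)² × 0.1211 = 14800 W

14800 W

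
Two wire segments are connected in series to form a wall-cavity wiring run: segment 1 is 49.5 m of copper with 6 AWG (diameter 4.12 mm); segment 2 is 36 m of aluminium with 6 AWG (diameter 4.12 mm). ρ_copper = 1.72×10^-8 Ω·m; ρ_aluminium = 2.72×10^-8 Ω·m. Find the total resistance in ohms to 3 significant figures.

Segment 1: A = π(4.12/2 mm)² = π(2.0600e-03 m)² = 1.333e-05 m²
R₁ = ρL/A = (1.72×10^-8)(49.5)/(1.333e-05) = 0.06386 Ω
R₂ = (2.72×10^-8)(36)/(1.333e-05) = 0.07345 Ω
R = R₁ + R₂ = 0.137 Ω

0.137 Ω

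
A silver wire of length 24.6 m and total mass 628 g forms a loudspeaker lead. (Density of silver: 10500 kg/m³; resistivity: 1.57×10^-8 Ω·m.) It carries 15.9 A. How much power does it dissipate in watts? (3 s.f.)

40.2 W

A = m/(density·L) = 0.628/(10500×24.6) = 2.4313e-06 m²
R = ρL/A = (1.57×10^-8)(24.6)/(2.4313e-06) = 0.1589 Ω
P = I²R = (15.9)² × 0.1589 = 40.2 W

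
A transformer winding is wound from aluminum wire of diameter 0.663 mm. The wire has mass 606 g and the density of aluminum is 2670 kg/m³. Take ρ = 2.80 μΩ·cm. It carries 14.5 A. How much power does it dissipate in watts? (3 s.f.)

ρ = 2.80 μΩ·cm = 2.80×10^-8 Ω·m
A = π(d/2)² = π(3.3150e-04 m)² = 3.4524e-07 m²
L = m/(density·A) = 0.606/(2670×3.4524e-07) = 657.4 m
R = ρL/A = (2.80×10^-8)(657.4)/(3.4524e-07) = 53.32 Ω
P = I²R = (14.5)² × 53.32 = 11200 W

11200 W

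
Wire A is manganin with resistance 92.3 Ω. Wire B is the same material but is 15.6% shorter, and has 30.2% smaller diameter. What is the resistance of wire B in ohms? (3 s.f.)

160 Ω

R ∝ L/d², so R_B/R_A = (1 − 15.6/100) × (1 − 30.2/100)⁻²
= 0.844 × 2.053 = 1.732
R_B = 1.732 × 92.3 = 160 Ω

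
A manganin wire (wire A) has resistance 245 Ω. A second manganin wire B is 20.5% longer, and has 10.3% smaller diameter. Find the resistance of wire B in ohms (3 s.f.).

R ∝ L/d², so R_B/R_A = (1 + 20.5/100) × (1 − 10.3/100)⁻²
= 1.205 × 1.243 = 1.498
R_B = 1.498 × 245 = 367 Ω

367 Ω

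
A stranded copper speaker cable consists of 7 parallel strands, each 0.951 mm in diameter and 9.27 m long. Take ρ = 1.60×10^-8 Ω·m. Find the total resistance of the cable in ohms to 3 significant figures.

A_strand = π(4.7550e-04 m)² = 7.103e-07 m²
R_strand = ρL/A = (1.60×10^-8)(9.27)/(7.103e-07) = 0.2088 Ω
R_total = R_strand/N = 0.2088/7 = 0.0298 Ω

0.0298 Ω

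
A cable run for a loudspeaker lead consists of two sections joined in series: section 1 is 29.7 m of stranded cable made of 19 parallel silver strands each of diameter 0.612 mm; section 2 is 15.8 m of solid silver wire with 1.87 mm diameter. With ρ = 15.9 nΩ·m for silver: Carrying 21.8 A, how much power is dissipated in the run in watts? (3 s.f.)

83.6 W

ρ = 15.9 nΩ·m = 1.59×10^-8 Ω·m
Section 1: A_strand = π(3.0600e-04)² = 2.942e-07 m²; R₁ = ρL/(N·A_s) = (1.59×10^-8)(29.7)/(19×2.942e-07) = 0.08449 Ω
Section 2: A = π(d/2)² = π(9.3500e-04 m)² = 2.746e-06 m²
R₂ = (1.59×10^-8)(15.8)/(2.746e-06) = 0.09147 Ω
R = R₁ + R₂ = 0.176 Ω
P = I²R = (21.8)² × 0.176 = 83.6 W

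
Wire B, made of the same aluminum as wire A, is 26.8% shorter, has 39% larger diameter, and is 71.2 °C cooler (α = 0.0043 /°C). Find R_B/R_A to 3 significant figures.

R ∝ ρL/d² with ρ ∝ (1+αΔT), so R_B/R_A = (1 − 26.8/100) × (1 + 39/100)⁻² × (1 − 0.0043×71.2)
= 0.732 × 0.5176 × 0.6938 = 0.263

0.263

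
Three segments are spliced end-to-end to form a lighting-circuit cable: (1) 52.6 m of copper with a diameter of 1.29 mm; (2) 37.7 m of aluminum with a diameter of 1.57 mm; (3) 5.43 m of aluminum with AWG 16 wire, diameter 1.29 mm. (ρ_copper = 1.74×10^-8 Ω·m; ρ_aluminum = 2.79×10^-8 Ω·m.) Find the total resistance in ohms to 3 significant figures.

1.36 Ω

Seg 1: A = π(d/2)² = π(6.4500e-04 m)² = 1.307e-06 m²
R_1 = (1.74×10^-8)(52.6)/(1.307e-06) = 0.7003 Ω
Seg 2: A = π(d/2)² = π(7.8500e-04 m)² = 1.936e-06 m²
R_2 = (2.79×10^-8)(37.7)/(1.936e-06) = 0.5433 Ω
Seg 3: A = π(1.29/2 mm)² = π(6.4500e-04 m)² = 1.307e-06 m²
R_3 = (2.79×10^-8)(5.43)/(1.307e-06) = 0.1159 Ω
R_total = R_1 + R_2 + R_3 = 1.36 Ω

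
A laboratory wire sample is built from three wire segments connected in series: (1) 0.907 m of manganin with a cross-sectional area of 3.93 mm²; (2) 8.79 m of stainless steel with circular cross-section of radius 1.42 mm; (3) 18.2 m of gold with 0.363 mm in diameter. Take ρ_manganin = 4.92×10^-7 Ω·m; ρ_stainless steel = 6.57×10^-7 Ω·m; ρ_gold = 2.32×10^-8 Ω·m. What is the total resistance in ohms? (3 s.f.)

5.11 Ω

Seg 1: A = 3.93 mm² = 3.930e-06 m²
R_1 = (4.92×10^-7)(0.907)/(3.930e-06) = 0.1135 Ω
Seg 2: A = πr² = π(1.4200e-03 m)² = 6.335e-06 m²
R_2 = (6.57×10^-7)(8.79)/(6.335e-06) = 0.9116 Ω
Seg 3: A = π(d/2)² = π(1.8150e-04 m)² = 1.035e-07 m²
R_3 = (2.32×10^-8)(18.2)/(1.035e-07) = 4.08 Ω
R_total = R_1 + R_2 + R_3 = 5.11 Ω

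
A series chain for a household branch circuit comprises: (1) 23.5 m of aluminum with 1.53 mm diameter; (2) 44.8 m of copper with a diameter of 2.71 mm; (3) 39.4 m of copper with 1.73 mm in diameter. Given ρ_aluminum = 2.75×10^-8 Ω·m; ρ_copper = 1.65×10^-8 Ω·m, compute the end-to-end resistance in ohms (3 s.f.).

0.756 Ω

Seg 1: A = π(d/2)² = π(7.6500e-04 m)² = 1.839e-06 m²
R_1 = (2.75×10^-8)(23.5)/(1.839e-06) = 0.3515 Ω
Seg 2: A = π(d/2)² = π(1.3550e-03 m)² = 5.768e-06 m²
R_2 = (1.65×10^-8)(44.8)/(5.768e-06) = 0.1282 Ω
Seg 3: A = π(d/2)² = π(8.6500e-04 m)² = 2.351e-06 m²
R_3 = (1.65×10^-8)(39.4)/(2.351e-06) = 0.2766 Ω
R_total = R_1 + R_2 + R_3 = 0.756 Ω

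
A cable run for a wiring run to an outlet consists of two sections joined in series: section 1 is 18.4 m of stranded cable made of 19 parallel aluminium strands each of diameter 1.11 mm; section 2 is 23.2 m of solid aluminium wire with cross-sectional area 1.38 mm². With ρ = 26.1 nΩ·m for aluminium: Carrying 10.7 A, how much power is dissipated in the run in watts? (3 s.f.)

53.2 W

ρ = 26.1 nΩ·m = 2.61×10^-8 Ω·m
Section 1: A_strand = π(5.5500e-04)² = 9.677e-07 m²; R₁ = ρL/(N·A_s) = (2.61×10^-8)(18.4)/(19×9.677e-07) = 0.02612 Ω
Section 2: A = 1.38 mm² = 1.380e-06 m²
R₂ = (2.61×10^-8)(23.2)/(1.380e-06) = 0.4388 Ω
R = R₁ + R₂ = 0.4649 Ω
P = I²R = (10.7)² × 0.4649 = 53.2 W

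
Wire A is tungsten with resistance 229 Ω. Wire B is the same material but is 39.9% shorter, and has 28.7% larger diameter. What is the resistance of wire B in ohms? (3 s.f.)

R ∝ L/d², so R_B/R_A = (1 − 39.9/100) × (1 + 28.7/100)⁻²
= 0.601 × 0.6037 = 0.3628
R_B = 0.3628 × 229 = 83.1 Ω

83.1 Ω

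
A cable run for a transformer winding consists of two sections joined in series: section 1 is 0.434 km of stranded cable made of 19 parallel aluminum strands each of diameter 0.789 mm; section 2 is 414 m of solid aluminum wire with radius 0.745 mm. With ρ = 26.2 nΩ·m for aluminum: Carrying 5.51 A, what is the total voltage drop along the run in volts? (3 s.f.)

ρ = 26.2 nΩ·m = 2.62×10^-8 Ω·m
Section 1: A_strand = π(3.9450e-04)² = 4.889e-07 m²; R₁ = ρL/(N·A_s) = (2.62×10^-8)(434)/(19×4.889e-07) = 1.224 Ω
Section 2: A = πr² = π(7.4500e-04 m)² = 1.744e-06 m²
R₂ = (2.62×10^-8)(414)/(1.744e-06) = 6.221 Ω
R = R₁ + R₂ = 7.445 Ω
V = IR = 5.51 × 7.445 = 41.0 V

41.0 V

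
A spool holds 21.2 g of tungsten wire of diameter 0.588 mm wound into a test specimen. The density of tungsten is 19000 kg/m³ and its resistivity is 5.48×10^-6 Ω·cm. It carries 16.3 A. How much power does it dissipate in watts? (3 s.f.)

220 W

ρ = 5.48×10^-6 Ω·cm = 5.48×10^-8 Ω·m
A = π(d/2)² = π(2.9400e-04 m)² = 2.7155e-07 m²
L = m/(density·A) = 0.0212/(19000×2.7155e-07) = 4.109 m
R = ρL/A = (5.48×10^-8)(4.109)/(2.7155e-07) = 0.8292 Ω
P = I²R = (16.3)² × 0.8292 = 220 W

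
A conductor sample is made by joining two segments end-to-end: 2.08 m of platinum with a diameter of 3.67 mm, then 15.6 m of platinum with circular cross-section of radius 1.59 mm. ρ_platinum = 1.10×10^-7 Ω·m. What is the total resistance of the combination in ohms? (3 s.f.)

Segment 1: A = π(d/2)² = π(1.8350e-03 m)² = 1.058e-05 m²
R₁ = ρL/A = (1.10×10^-7)(2.08)/(1.058e-05) = 0.02163 Ω
Segment 2: A = πr² = π(1.5900e-03 m)² = 7.942e-06 m²
R₂ = (1.10×10^-7)(15.6)/(7.942e-06) = 0.2161 Ω
R = R₁ + R₂ = 0.238 Ω

0.238 Ω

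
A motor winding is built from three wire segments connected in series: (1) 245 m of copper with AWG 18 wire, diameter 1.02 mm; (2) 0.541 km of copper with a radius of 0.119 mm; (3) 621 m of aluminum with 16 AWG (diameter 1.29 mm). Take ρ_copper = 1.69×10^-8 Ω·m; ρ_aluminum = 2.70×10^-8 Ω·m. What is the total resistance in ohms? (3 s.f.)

Seg 1: A = π(1.02/2 mm)² = π(5.1000e-04 m)² = 8.171e-07 m²
R_1 = (1.69×10^-8)(245)/(8.171e-07) = 5.067 Ω
Seg 2: A = πr² = π(1.1900e-04 m)² = 4.449e-08 m²
R_2 = (1.69×10^-8)(541)/(4.449e-08) = 205.5 Ω
Seg 3: A = π(1.29/2 mm)² = π(6.4500e-04 m)² = 1.307e-06 m²
R_3 = (2.70×10^-8)(621)/(1.307e-06) = 12.83 Ω
R_total = R_1 + R_2 + R_3 = 223 Ω

223 Ω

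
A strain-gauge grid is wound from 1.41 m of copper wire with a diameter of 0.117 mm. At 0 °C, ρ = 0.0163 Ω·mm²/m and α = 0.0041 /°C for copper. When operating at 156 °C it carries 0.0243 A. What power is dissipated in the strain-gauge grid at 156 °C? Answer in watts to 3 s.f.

0.00207 W

ρ = 0.0163 Ω·mm²/m = 1.63×10^-8 Ω·m
A = π(d/2)² = π(5.8500e-05 m)² = 1.075e-08 m²
R₍0₎ = ρL/A = (1.63×10^-8)(1.41)/(1.075e-08) = 2.138 Ω
R₍156₎ = R₍0₎(1 + αΔT) = 2.138 × (1 + 0.0041×156) = 3.505 Ω
P = I²R = (0.0243)² × 3.505 = 0.00207 W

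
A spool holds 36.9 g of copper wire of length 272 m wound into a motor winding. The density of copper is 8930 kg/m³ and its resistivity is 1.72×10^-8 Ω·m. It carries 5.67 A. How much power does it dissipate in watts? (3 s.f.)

9900 W

A = m/(density·L) = 0.0369/(8930×272) = 1.5192e-08 m²
R = ρL/A = (1.72×10^-8)(272)/(1.5192e-08) = 308 Ω
P = I²R = (5.67)² × 308 = 9900 W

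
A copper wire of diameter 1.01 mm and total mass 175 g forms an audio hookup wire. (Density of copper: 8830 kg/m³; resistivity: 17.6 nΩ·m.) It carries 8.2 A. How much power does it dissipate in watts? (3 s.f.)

ρ = 17.6 nΩ·m = 1.76×10^-8 Ω·m
A = π(d/2)² = π(5.0500e-04 m)² = 8.0118e-07 m²
L = m/(density·A) = 0.175/(8830×8.0118e-07) = 24.74 m
R = ρL/A = (1.76×10^-8)(24.74)/(8.0118e-07) = 0.5434 Ω
P = I²R = (8.2)² × 0.5434 = 36.5 W

36.5 W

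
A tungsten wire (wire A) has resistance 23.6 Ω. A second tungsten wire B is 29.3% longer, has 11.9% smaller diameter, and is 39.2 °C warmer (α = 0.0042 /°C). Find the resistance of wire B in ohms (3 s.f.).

R ∝ ρL/d² with ρ ∝ (1+αΔT), so R_B/R_A = (1 + 29.3/100) × (1 − 11.9/100)⁻² × (1 + 0.0042×39.2)
= 1.293 × 1.288 × 1.165 = 1.94
R_B = 1.94 × 23.6 = 45.8 Ω

45.8 Ω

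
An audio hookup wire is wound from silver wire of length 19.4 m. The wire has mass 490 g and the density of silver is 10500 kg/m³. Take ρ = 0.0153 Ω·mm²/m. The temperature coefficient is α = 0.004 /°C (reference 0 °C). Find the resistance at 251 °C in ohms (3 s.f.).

ρ = 0.0153 Ω·mm²/m = 1.53×10^-8 Ω·m
A = m/(density·L) = 0.49/(10500×19.4) = 2.4055e-06 m²
R = ρL/A = (1.53×10^-8)(19.4)/(2.4055e-06) = 0.1234 Ω
R(251 °C) = 0.1234 × (1 + 0.004×251) = 0.247 Ω

0.247 Ω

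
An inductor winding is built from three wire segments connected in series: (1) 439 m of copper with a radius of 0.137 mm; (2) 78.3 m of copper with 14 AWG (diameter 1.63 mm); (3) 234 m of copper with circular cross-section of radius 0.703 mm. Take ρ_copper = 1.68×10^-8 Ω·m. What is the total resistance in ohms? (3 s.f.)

Seg 1: A = πr² = π(1.3700e-04 m)² = 5.896e-08 m²
R_1 = (1.68×10^-8)(439)/(5.896e-08) = 125.1 Ω
Seg 2: A = π(1.63/2 mm)² = π(8.1500e-04 m)² = 2.087e-06 m²
R_2 = (1.68×10^-8)(78.3)/(2.087e-06) = 0.6304 Ω
Seg 3: A = πr² = π(7.0300e-04 m)² = 1.553e-06 m²
R_3 = (1.68×10^-8)(234)/(1.553e-06) = 2.532 Ω
R_total = R_1 + R_2 + R_3 = 128 Ω

128 Ω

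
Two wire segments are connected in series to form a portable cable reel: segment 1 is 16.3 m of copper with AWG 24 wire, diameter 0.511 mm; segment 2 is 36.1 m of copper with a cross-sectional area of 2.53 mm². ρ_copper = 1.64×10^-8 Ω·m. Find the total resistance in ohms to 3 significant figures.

Segment 1: A = π(0.511/2 mm)² = π(2.5550e-04 m)² = 2.051e-07 m²
R₁ = ρL/A = (1.64×10^-8)(16.3)/(2.051e-07) = 1.303 Ω
Segment 2: A = 2.53 mm² = 2.530e-06 m²
R₂ = (1.64×10^-8)(36.1)/(2.530e-06) = 0.234 Ω
R = R₁ + R₂ = 1.54 Ω

1.54 Ω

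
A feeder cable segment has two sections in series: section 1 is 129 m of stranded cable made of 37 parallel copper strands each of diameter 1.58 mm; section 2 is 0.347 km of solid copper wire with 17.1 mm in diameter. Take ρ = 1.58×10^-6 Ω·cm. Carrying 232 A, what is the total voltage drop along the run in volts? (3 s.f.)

12.1 V

ρ = 1.58×10^-6 Ω·cm = 1.58×10^-8 Ω·m
Section 1: A_strand = π(7.9000e-04)² = 1.961e-06 m²; R₁ = ρL/(N·A_s) = (1.58×10^-8)(129)/(37×1.961e-06) = 0.0281 Ω
Section 2: A = π(d/2)² = π(8.5500e-03 m)² = 2.297e-04 m²
R₂ = (1.58×10^-8)(347)/(2.297e-04) = 0.02387 Ω
R = R₁ + R₂ = 0.05197 Ω
V = IR = 232 × 0.05197 = 12.1 V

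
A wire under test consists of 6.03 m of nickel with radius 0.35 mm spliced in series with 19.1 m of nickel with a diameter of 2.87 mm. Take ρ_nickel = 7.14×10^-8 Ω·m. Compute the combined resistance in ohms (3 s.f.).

Segment 1: A = πr² = π(3.5000e-04 m)² = 3.848e-07 m²
R₁ = ρL/A = (7.14×10^-8)(6.03)/(3.848e-07) = 1.119 Ω
Segment 2: A = π(d/2)² = π(1.4350e-03 m)² = 6.469e-06 m²
R₂ = (7.14×10^-8)(19.1)/(6.469e-06) = 0.2108 Ω
R = R₁ + R₂ = 1.33 Ω

1.33 Ω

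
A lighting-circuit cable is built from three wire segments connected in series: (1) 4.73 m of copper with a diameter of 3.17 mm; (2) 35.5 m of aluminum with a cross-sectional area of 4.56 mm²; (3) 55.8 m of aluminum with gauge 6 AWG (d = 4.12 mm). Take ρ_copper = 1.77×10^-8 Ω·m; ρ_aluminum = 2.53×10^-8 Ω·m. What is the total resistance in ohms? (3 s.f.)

0.313 Ω

Seg 1: A = π(d/2)² = π(1.5850e-03 m)² = 7.892e-06 m²
R_1 = (1.77×10^-8)(4.73)/(7.892e-06) = 0.01061 Ω
Seg 2: A = 4.56 mm² = 4.560e-06 m²
R_2 = (2.53×10^-8)(35.5)/(4.560e-06) = 0.197 Ω
Seg 3: A = π(4.12/2 mm)² = π(2.0600e-03 m)² = 1.333e-05 m²
R_3 = (2.53×10^-8)(55.8)/(1.333e-05) = 0.1059 Ω
R_total = R_1 + R_2 + R_3 = 0.313 Ω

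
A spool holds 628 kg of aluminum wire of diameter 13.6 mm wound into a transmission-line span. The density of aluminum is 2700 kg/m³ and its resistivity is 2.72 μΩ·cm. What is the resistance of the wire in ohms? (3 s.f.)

0.300 Ω

ρ = 2.72 μΩ·cm = 2.72×10^-8 Ω·m
A = π(d/2)² = π(6.8000e-03 m)² = 1.4527e-04 m²
L = m/(density·A) = 628/(2700×1.4527e-04) = 1601 m
R = ρL/A = (2.72×10^-8)(1601)/(1.4527e-04) = 0.300 Ω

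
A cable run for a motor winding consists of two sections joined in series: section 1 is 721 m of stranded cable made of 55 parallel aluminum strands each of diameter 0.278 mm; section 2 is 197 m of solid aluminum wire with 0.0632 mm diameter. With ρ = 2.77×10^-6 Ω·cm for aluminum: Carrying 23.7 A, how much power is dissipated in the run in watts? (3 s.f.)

9.80×10^5 W

ρ = 2.77×10^-6 Ω·cm = 2.77×10^-8 Ω·m
Section 1: A_strand = π(1.3900e-04)² = 6.070e-08 m²; R₁ = ρL/(N·A_s) = (2.77×10^-8)(721)/(55×6.070e-08) = 5.982 Ω
Section 2: A = π(d/2)² = π(3.1600e-05 m)² = 3.137e-09 m²
R₂ = (2.77×10^-8)(197)/(3.137e-09) = 1739 Ω
R = R₁ + R₂ = 1745 Ω
P = I²R = (23.7)² × 1745 = 9.80×10^5 W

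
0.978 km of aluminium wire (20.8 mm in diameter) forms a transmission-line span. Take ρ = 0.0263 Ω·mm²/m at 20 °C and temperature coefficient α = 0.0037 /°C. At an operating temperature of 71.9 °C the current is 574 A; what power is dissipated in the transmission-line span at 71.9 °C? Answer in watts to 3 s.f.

29700 W

ρ = 0.0263 Ω·mm²/m = 2.63×10^-8 Ω·m
A = π(d/2)² = π(1.0400e-02 m)² = 3.398e-04 m²
R₍20₎ = ρL/A = (2.63×10^-8)(978)/(3.398e-04) = 0.0757 Ω
R₍71.9₎ = R₍20₎(1 + αΔT) = 0.0757 × (1 + 0.0037×51.9) = 0.09023 Ω
P = I²R = (574)² × 0.09023 = 29700 W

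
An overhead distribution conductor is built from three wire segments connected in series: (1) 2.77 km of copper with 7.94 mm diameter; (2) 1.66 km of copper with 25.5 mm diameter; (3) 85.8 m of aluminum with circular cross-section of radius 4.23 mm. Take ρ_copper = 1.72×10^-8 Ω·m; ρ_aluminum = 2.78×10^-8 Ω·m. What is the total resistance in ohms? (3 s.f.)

Seg 1: A = π(d/2)² = π(3.9700e-03 m)² = 4.951e-05 m²
R_1 = (1.72×10^-8)(2770)/(4.951e-05) = 0.9622 Ω
Seg 2: A = π(d/2)² = π(1.2750e-02 m)² = 5.107e-04 m²
R_2 = (1.72×10^-8)(1660)/(5.107e-04) = 0.05591 Ω
Seg 3: A = πr² = π(4.2300e-03 m)² = 5.621e-05 m²
R_3 = (2.78×10^-8)(85.8)/(5.621e-05) = 0.04243 Ω
R_total = R_1 + R_2 + R_3 = 1.06 Ω

1.06 Ω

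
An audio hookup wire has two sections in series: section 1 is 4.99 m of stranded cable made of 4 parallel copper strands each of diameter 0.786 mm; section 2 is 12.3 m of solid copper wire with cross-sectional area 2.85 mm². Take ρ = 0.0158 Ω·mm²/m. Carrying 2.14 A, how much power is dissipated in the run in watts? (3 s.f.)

ρ = 0.0158 Ω·mm²/m = 1.58×10^-8 Ω·m
Section 1: A_strand = π(3.9300e-04)² = 4.852e-07 m²; R₁ = ρL/(N·A_s) = (1.58×10^-8)(4.99)/(4×4.852e-07) = 0.04062 Ω
Section 2: A = 2.85 mm² = 2.850e-06 m²
R₂ = (1.58×10^-8)(12.3)/(2.850e-06) = 0.06819 Ω
R = R₁ + R₂ = 0.1088 Ω
P = I²R = (2.14)² × 0.1088 = 0.498 W

0.498 W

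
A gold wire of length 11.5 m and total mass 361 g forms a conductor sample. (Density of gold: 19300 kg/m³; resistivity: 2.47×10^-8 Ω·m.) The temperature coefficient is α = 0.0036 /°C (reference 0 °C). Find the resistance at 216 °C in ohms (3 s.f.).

A = m/(density·L) = 0.361/(19300×11.5) = 1.6265e-06 m²
R = ρL/A = (2.47×10^-8)(11.5)/(1.6265e-06) = 0.1746 Ω
R(216 °C) = 0.1746 × (1 + 0.0036×216) = 0.310 Ω

0.310 Ω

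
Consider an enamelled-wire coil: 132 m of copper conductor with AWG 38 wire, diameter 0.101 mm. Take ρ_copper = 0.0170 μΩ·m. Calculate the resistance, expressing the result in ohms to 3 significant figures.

280 Ω

ρ = 0.0170 μΩ·m = 1.70×10^-8 Ω·m
A = π(0.101/2 mm)² = π(5.0500e-05 m)² = 8.012e-09 m²
R = ρL/A = (1.70×10^-8)(132 m)/(8.012e-09 m²) = 280 Ω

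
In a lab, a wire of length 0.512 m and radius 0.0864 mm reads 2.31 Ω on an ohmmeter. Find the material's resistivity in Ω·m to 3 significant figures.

1.06×10^-7 Ω·m

A = πr² = π(8.6400e-05 m)² = 2.345e-08 m²
ρ = RA/L = (2.31)(2.345e-08)/(0.512) = 1.06×10^-7 Ω·m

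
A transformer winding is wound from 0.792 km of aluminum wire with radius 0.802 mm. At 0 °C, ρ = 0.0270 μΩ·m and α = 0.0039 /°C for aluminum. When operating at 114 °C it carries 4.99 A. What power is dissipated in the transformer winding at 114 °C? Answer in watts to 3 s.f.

381 W

ρ = 0.0270 μΩ·m = 2.70×10^-8 Ω·m
A = πr² = π(8.0200e-04 m)² = 2.021e-06 m²
R₍0₎ = ρL/A = (2.70×10^-8)(792)/(2.021e-06) = 10.58 Ω
R₍114₎ = R₍0₎(1 + αΔT) = 10.58 × (1 + 0.0039×114) = 15.29 Ω
P = I²R = (4.99)² × 15.29 = 381 W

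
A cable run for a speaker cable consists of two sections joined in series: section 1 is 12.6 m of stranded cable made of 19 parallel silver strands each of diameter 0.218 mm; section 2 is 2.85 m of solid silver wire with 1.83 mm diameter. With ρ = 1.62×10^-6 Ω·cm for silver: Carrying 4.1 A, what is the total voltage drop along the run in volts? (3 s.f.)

ρ = 1.62×10^-6 Ω·cm = 1.62×10^-8 Ω·m
Section 1: A_strand = π(1.0900e-04)² = 3.733e-08 m²; R₁ = ρL/(N·A_s) = (1.62×10^-8)(12.6)/(19×3.733e-08) = 0.2878 Ω
Section 2: A = π(d/2)² = π(9.1500e-04 m)² = 2.630e-06 m²
R₂ = (1.62×10^-8)(2.85)/(2.630e-06) = 0.01755 Ω
R = R₁ + R₂ = 0.3054 Ω
V = IR = 4.1 × 0.3054 = 1.25 V

1.25 V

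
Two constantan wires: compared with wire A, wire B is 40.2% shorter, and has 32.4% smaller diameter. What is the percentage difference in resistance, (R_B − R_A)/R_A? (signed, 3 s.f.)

R ∝ L/d², so R_B/R_A = (1 − 40.2/100) × (1 − 32.4/100)⁻²
= 0.598 × 2.188 = 1.309
(R_B − R_A)/R_A = 1.309 − 1 = 30.9%

30.9%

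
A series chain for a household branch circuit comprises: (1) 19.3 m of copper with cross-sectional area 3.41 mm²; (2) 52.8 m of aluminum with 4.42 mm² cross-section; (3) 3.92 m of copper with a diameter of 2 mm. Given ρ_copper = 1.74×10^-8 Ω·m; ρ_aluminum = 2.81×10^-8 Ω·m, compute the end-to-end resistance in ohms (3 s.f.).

0.456 Ω

Seg 1: A = 3.41 mm² = 3.410e-06 m²
R_1 = (1.74×10^-8)(19.3)/(3.410e-06) = 0.09848 Ω
Seg 2: A = 4.42 mm² = 4.420e-06 m²
R_2 = (2.81×10^-8)(52.8)/(4.420e-06) = 0.3357 Ω
Seg 3: A = π(d/2)² = π(1.0000e-03 m)² = 3.142e-06 m²
R_3 = (1.74×10^-8)(3.92)/(3.142e-06) = 0.02171 Ω
R_total = R_1 + R_2 + R_3 = 0.456 Ω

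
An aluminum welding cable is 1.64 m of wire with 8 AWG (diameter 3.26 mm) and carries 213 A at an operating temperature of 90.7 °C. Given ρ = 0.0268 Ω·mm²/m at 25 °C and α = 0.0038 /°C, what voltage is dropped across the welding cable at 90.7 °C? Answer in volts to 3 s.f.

1.40 V

ρ = 0.0268 Ω·mm²/m = 2.68×10^-8 Ω·m
A = π(3.26/2 mm)² = π(1.6300e-03 m)² = 8.347e-06 m²
R₍25₎ = ρL/A = (2.68×10^-8)(1.64)/(8.347e-06) = 0.005266 Ω
R₍90.7₎ = R₍25₎(1 + αΔT) = 0.005266 × (1 + 0.0038×65.7) = 0.00658 Ω
V = IR = 213 × 0.00658 = 1.40 V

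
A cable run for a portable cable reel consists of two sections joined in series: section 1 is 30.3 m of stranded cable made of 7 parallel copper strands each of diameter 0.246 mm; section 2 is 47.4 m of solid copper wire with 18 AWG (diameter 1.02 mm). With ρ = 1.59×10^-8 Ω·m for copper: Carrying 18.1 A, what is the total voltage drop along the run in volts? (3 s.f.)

Section 1: A_strand = π(1.2300e-04)² = 4.753e-08 m²; R₁ = ρL/(N·A_s) = (1.59×10^-8)(30.3)/(7×4.753e-08) = 1.448 Ω
Section 2: A = π(1.02/2 mm)² = π(5.1000e-04 m)² = 8.171e-07 m²
R₂ = (1.59×10^-8)(47.4)/(8.171e-07) = 0.9223 Ω
R = R₁ + R₂ = 2.37 Ω
V = IR = 18.1 × 2.37 = 42.9 V

42.9 V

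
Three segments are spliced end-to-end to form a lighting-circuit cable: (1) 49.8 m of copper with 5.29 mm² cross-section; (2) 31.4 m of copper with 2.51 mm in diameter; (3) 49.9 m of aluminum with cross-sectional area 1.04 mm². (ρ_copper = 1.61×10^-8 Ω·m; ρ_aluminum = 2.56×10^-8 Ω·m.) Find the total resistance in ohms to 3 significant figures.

Seg 1: A = 5.29 mm² = 5.290e-06 m²
R_1 = (1.61×10^-8)(49.8)/(5.290e-06) = 0.1516 Ω
Seg 2: A = π(d/2)² = π(1.2550e-03 m)² = 4.948e-06 m²
R_2 = (1.61×10^-8)(31.4)/(4.948e-06) = 0.1022 Ω
Seg 3: A = 1.04 mm² = 1.040e-06 m²
R_3 = (2.56×10^-8)(49.9)/(1.040e-06) = 1.228 Ω
R_total = R_1 + R_2 + R_3 = 1.48 Ω

1.48 Ω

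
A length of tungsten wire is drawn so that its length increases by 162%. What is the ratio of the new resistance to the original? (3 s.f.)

6.86

k = 1 + 162/100 = 2.62; volume constant ⇒ A' = A/k, so R' = k²R.
Factor = 6.86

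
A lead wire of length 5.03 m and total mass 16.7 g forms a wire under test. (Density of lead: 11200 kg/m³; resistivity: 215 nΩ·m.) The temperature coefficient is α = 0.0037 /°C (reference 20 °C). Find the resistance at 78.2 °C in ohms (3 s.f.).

ρ = 215 nΩ·m = 2.15×10^-7 Ω·m
A = m/(density·L) = 0.0167/(11200×5.03) = 2.9644e-07 m²
R = ρL/A = (2.15×10^-7)(5.03)/(2.9644e-07) = 3.648 Ω
R(78.2 °C) = 3.648 × (1 + 0.0037×58.2) = 4.43 Ω

4.43 Ω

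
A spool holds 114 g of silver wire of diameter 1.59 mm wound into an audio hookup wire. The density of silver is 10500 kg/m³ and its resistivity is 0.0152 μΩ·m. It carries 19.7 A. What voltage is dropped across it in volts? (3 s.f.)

ρ = 0.0152 μΩ·m = 1.52×10^-8 Ω·m
A = π(d/2)² = π(7.9500e-04 m)² = 1.9856e-06 m²
L = m/(density·A) = 0.114/(10500×1.9856e-06) = 5.468 m
R = ρL/A = (1.52×10^-8)(5.468)/(1.9856e-06) = 0.04186 Ω
V = IR = 19.7 × 0.04186 = 0.825 V

0.825 V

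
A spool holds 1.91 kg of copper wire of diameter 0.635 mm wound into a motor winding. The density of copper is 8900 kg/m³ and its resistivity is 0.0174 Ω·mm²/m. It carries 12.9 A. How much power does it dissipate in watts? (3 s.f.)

ρ = 0.0174 Ω·mm²/m = 1.74×10^-8 Ω·m
A = π(d/2)² = π(3.1750e-04 m)² = 3.1669e-07 m²
L = m/(density·A) = 1.91/(8900×3.1669e-07) = 677.7 m
R = ρL/A = (1.74×10^-8)(677.7)/(3.1669e-07) = 37.23 Ω
P = I²R = (12.9)² × 37.23 = 6200 W

6200 W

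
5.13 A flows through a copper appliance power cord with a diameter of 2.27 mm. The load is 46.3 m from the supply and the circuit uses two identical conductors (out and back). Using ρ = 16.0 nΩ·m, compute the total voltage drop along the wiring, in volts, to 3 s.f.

ρ = 16.0 nΩ·m = 1.60×10^-8 Ω·m
A = π(d/2)² = π(1.1350e-03 m)² = 4.047e-06 m²
Total conductor length (both ways) L = 2 × 46.3 = 92.6 m
R = ρL/A = (1.60×10^-8)(92.6)/(4.047e-06) = 0.3661 Ω
V = IR = 5.13 × 0.3661 = 1.88 V

1.88 V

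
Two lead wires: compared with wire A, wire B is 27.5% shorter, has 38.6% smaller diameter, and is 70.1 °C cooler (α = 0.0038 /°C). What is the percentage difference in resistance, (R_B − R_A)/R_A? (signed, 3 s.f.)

41.1%

R ∝ ρL/d² with ρ ∝ (1+αΔT), so R_B/R_A = (1 − 27.5/100) × (1 − 38.6/100)⁻² × (1 − 0.0038×70.1)
= 0.725 × 2.652 × 0.7336 = 1.411
(R_B − R_A)/R_A = 1.411 − 1 = 41.1%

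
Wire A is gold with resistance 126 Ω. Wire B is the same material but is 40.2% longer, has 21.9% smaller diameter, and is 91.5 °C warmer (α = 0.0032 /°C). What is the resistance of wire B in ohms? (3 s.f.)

R ∝ ρL/d² with ρ ∝ (1+αΔT), so R_B/R_A = (1 + 40.2/100) × (1 − 21.9/100)⁻² × (1 + 0.0032×91.5)
= 1.402 × 1.639 × 1.293 = 2.971
R_B = 2.971 × 126 = 374 Ω

374 Ω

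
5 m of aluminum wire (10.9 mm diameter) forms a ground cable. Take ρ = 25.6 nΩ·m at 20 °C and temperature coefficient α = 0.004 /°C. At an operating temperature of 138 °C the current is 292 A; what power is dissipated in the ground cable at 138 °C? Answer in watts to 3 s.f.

172 W

ρ = 25.6 nΩ·m = 2.56×10^-8 Ω·m
A = π(d/2)² = π(5.4500e-03 m)² = 9.331e-05 m²
R₍20₎ = ρL/A = (2.56×10^-8)(5)/(9.331e-05) = 0.001372 Ω
R₍138₎ = R₍20₎(1 + αΔT) = 0.001372 × (1 + 0.004×118) = 0.002019 Ω
P = I²R = (292)² × 0.002019 = 172 W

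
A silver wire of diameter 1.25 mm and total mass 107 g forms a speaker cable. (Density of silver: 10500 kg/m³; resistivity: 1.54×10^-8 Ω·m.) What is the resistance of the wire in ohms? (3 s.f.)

A = π(d/2)² = π(6.2500e-04 m)² = 1.2272e-06 m²
L = m/(density·A) = 0.107/(10500×1.2272e-06) = 8.304 m
R = ρL/A = (1.54×10^-8)(8.304)/(1.2272e-06) = 0.104 Ω

0.104 Ω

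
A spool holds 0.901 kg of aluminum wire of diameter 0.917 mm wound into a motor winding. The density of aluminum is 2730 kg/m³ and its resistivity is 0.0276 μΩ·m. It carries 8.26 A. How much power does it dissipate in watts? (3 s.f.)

1420 W

ρ = 0.0276 μΩ·m = 2.76×10^-8 Ω·m
A = π(d/2)² = π(4.5850e-04 m)² = 6.6043e-07 m²
L = m/(density·A) = 0.901/(2730×6.6043e-07) = 499.7 m
R = ρL/A = (2.76×10^-8)(499.7)/(6.6043e-07) = 20.88 Ω
P = I²R = (8.26)² × 20.88 = 1420 W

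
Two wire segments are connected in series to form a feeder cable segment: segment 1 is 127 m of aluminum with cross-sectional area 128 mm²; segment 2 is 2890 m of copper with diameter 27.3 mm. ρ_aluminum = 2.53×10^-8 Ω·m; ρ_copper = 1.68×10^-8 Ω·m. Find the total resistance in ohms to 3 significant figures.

0.108 Ω

Segment 1: A = 128 mm² = 1.280e-04 m²
R₁ = ρL/A = (2.53×10^-8)(127)/(1.280e-04) = 0.0251 Ω
Segment 2: A = π(d/2)² = π(1.3650e-02 m)² = 5.853e-04 m²
R₂ = (1.68×10^-8)(2890)/(5.853e-04) = 0.08295 Ω
R = R₁ + R₂ = 0.108 Ω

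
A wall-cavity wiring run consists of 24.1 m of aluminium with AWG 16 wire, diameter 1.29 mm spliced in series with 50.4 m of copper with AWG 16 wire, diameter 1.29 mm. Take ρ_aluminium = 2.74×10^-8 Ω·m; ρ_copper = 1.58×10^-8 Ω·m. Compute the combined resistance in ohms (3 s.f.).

1.11 Ω

Segment 1: A = π(1.29/2 mm)² = π(6.4500e-04 m)² = 1.307e-06 m²
R₁ = ρL/A = (2.74×10^-8)(24.1)/(1.307e-06) = 0.5052 Ω
R₂ = (1.58×10^-8)(50.4)/(1.307e-06) = 0.6093 Ω
R = R₁ + R₂ = 1.11 Ω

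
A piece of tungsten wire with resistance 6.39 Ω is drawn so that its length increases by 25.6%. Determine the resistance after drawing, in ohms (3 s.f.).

k = 1 + 25.6/100 = 1.256; volume constant ⇒ A' = A/k, so R' = k²R.
R' = 1.578 × 6.39 = 10.1 Ω

10.1 Ω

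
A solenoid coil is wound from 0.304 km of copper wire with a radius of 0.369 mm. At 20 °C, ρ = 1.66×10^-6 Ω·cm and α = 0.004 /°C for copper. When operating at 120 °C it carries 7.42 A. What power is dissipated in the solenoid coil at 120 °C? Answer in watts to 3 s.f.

ρ = 1.66×10^-6 Ω·cm = 1.66×10^-8 Ω·m
A = πr² = π(3.6900e-04 m)² = 4.278e-07 m²
R₍20₎ = ρL/A = (1.66×10^-8)(304)/(4.278e-07) = 11.8 Ω
R₍120₎ = R₍20₎(1 + αΔT) = 11.8 × (1 + 0.004×100) = 16.52 Ω
P = I²R = (7.42)² × 16.52 = 909 W

909 W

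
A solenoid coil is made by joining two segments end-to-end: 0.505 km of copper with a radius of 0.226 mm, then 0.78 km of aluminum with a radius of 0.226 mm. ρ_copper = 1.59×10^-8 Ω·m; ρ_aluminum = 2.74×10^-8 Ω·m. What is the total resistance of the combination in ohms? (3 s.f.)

183 Ω

Segment 1: A = πr² = π(2.2600e-04 m)² = 1.605e-07 m²
R₁ = ρL/A = (1.59×10^-8)(505)/(1.605e-07) = 50.04 Ω
R₂ = (2.74×10^-8)(780)/(1.605e-07) = 133.2 Ω
R = R₁ + R₂ = 183 Ω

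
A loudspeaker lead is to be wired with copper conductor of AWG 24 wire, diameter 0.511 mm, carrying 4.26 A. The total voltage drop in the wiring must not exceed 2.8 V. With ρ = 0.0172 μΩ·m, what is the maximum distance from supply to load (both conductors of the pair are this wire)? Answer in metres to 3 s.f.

ρ = 0.0172 μΩ·m = 1.72×10^-8 Ω·m
A = π(0.511/2 mm)² = π(2.5550e-04 m)² = 2.051e-07 m²
L_max = V_max·A/(2·ρI) = (2.8)(2.051e-07)/(2×1.72×10^-8×4.26) = 3.92 m

3.92 m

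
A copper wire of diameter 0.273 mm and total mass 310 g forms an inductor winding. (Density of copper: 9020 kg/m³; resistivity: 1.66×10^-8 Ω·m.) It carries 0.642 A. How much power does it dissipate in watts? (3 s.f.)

68.6 W

A = π(d/2)² = π(1.3650e-04 m)² = 5.8535e-08 m²
L = m/(density·A) = 0.31/(9020×5.8535e-08) = 587.1 m
R = ρL/A = (1.66×10^-8)(587.1)/(5.8535e-08) = 166.5 Ω
P = I²R = (0.642)² × 166.5 = 68.6 W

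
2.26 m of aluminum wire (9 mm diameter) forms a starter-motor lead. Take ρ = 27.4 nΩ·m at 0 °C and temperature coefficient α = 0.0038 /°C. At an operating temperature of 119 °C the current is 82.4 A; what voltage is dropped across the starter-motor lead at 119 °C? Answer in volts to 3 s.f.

ρ = 27.4 nΩ·m = 2.74×10^-8 Ω·m
A = π(d/2)² = π(4.5000e-03 m)² = 6.362e-05 m²
R₍0₎ = ρL/A = (2.74×10^-8)(2.26)/(6.362e-05) = 9.734×10^-4 Ω
R₍119₎ = R₍0₎(1 + αΔT) = 9.734×10^-4 × (1 + 0.0038×119) = 0.001414 Ω
V = IR = 82.4 × 0.001414 = 0.116 V

0.116 V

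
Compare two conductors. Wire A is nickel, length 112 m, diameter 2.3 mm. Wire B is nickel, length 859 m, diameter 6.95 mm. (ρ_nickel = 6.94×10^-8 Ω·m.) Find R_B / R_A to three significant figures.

0.840

R ∝ ρL/d², so R_B/R_A = (L_B/L_A) × (d_A/d_B)²
= (859/112) × (2.3/6.95)² = 0.840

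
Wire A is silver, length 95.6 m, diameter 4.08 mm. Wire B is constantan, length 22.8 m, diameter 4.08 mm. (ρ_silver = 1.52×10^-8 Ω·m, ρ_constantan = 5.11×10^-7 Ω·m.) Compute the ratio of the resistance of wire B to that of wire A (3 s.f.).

R ∝ ρL/d², so R_B/R_A = (ρ_B/ρ_A) × (L_B/L_A)
= (5.11×10^-7/1.52×10^-8) × (22.8/95.6) = 8.02

8.02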